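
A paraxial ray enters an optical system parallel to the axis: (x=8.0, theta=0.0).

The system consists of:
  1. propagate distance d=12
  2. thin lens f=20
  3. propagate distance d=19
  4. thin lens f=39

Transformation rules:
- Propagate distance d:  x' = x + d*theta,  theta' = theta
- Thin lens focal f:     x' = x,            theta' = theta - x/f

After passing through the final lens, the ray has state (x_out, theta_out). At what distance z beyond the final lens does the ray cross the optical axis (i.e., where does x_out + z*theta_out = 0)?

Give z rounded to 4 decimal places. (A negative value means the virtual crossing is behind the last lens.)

Answer: 0.9750

Derivation:
Initial: x=8.0000 theta=0.0000
After 1 (propagate distance d=12): x=8.0000 theta=0.0000
After 2 (thin lens f=20): x=8.0000 theta=-0.4000
After 3 (propagate distance d=19): x=0.4000 theta=-0.4000
After 4 (thin lens f=39): x=0.4000 theta=-16/39 (≈-0.4103)
z_focus = -x_out/theta_out = -(0.4000)/(-16/39) = 0.9750
Rounded to 4 decimal places: z = 0.9750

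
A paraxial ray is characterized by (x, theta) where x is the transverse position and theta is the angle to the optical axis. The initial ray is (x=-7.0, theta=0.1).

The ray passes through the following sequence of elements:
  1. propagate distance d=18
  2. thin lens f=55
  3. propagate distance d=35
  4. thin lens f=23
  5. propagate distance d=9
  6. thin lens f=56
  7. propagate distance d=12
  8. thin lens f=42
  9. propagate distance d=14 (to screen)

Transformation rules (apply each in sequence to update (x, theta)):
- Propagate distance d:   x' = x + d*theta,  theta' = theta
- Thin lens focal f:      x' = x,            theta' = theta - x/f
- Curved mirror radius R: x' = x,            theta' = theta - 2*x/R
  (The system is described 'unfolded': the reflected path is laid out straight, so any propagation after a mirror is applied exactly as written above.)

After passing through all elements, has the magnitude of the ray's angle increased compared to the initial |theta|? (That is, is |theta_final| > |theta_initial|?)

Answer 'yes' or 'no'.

Initial: x=-7.0000 theta=0.1000
After 1 (propagate distance d=18): x=-5.2000 theta=0.1000
After 2 (thin lens f=55): x=-5.2000 theta=107/550 (≈0.1945)
After 3 (propagate distance d=35): x=177/110 (≈1.6091) theta=107/550 (≈0.1945)
After 4 (thin lens f=23): x=177/110 (≈1.6091) theta=788/6325 (≈0.1246)
After 5 (propagate distance d=9): x=34539/12650 (≈2.7304) theta=788/6325 (≈0.1246)
After 6 (thin lens f=56): x=34539/12650 (≈2.7304) theta=53717/708400 (≈0.0758)
After 7 (propagate distance d=12): x=644697/177100 (≈3.6403) theta=53717/708400 (≈0.0758)
After 8 (thin lens f=42): x=644697/177100 (≈3.6403) theta=-4889/450800 (≈-0.0108)
After 9 (propagate distance d=14 (to screen)): x=247123/70840 (≈3.4885) theta=-4889/450800 (≈-0.0108)
|theta_initial|=0.1000 |theta_final|=4889/450800 (≈0.0108) -> not increased

Answer: no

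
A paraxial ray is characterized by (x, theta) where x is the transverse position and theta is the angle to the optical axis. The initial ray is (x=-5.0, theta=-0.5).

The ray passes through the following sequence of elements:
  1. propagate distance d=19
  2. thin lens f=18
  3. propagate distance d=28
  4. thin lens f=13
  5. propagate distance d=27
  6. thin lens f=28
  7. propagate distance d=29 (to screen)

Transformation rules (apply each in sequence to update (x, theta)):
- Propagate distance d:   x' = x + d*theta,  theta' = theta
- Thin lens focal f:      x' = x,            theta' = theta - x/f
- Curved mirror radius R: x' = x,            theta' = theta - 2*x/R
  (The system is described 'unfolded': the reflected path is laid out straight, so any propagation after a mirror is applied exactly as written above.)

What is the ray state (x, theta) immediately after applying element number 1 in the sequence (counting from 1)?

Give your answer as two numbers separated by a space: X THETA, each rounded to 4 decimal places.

Answer: -14.5000 -0.5000

Derivation:
Initial: x=-5.0000 theta=-0.5000
After 1 (propagate distance d=19): x=-14.5000 theta=-0.5000
Rounded to 4 decimal places: x = -14.5000, theta = -0.5000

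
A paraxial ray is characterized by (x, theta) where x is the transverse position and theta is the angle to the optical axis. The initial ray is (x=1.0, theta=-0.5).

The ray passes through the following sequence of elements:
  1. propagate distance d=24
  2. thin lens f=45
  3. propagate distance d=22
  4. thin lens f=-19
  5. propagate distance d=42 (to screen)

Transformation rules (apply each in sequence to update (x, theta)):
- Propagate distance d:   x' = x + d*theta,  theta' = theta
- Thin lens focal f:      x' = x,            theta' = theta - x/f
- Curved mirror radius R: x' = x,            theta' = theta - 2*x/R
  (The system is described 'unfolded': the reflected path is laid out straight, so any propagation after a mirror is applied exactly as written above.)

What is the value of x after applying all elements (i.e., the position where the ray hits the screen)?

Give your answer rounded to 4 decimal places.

Initial: x=1.0000 theta=-0.5000
After 1 (propagate distance d=24): x=-11.0000 theta=-0.5000
After 2 (thin lens f=45): x=-11.0000 theta=-23/90 (≈-0.2556)
After 3 (propagate distance d=22): x=-748/45 (≈-16.6222) theta=-23/90 (≈-0.2556)
After 4 (thin lens f=-19): x=-748/45 (≈-16.6222) theta=-1933/1710 (≈-1.1304)
After 5 (propagate distance d=42 (to screen)): x=-10961/171 (≈-64.0994) theta=-1933/1710 (≈-1.1304)
Rounded to 4 decimal places: x = -64.0994

Answer: -64.0994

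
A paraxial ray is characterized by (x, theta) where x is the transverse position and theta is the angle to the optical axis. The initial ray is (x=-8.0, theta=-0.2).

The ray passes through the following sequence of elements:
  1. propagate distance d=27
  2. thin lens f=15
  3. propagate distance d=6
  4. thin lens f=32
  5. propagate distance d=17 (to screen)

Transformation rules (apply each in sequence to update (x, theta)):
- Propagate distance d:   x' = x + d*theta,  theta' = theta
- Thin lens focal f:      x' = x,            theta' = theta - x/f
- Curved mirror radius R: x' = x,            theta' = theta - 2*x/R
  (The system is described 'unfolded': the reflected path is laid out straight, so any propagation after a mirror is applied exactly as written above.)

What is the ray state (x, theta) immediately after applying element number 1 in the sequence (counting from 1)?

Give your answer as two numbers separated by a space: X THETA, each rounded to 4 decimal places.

Answer: -13.4000 -0.2000

Derivation:
Initial: x=-8.0000 theta=-0.2000
After 1 (propagate distance d=27): x=-13.4000 theta=-0.2000
Rounded to 4 decimal places: x = -13.4000, theta = -0.2000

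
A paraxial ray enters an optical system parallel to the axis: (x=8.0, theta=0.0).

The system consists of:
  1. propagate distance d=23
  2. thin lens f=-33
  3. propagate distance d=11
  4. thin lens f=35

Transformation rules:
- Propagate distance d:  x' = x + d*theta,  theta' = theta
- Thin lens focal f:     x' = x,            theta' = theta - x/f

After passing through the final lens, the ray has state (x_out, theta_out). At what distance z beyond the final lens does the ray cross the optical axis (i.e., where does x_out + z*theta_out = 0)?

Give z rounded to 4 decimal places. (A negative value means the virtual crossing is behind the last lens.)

Initial: x=8.0000 theta=0.0000
After 1 (propagate distance d=23): x=8.0000 theta=0.0000
After 2 (thin lens f=-33): x=8.0000 theta=8/33 (≈0.2424)
After 3 (propagate distance d=11): x=32/3 (≈10.6667) theta=8/33 (≈0.2424)
After 4 (thin lens f=35): x=32/3 (≈10.6667) theta=-24/385 (≈-0.0623)
z_focus = -x_out/theta_out = -(32/3)/(-24/385) = 1540/9 ≈ 171.1111
Rounded to 4 decimal places: z = 171.1111

Answer: 171.1111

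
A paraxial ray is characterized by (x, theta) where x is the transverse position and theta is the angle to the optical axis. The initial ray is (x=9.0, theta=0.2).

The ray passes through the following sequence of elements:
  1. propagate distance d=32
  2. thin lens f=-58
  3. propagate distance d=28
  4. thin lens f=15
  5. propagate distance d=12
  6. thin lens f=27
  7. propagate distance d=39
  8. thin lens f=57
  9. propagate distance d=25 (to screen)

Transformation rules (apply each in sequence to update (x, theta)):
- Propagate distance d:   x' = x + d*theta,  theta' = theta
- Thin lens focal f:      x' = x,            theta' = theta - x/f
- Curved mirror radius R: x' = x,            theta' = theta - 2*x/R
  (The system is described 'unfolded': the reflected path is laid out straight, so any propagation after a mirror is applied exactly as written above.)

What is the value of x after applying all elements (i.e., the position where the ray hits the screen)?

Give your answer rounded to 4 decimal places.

Initial: x=9.0000 theta=0.2000
After 1 (propagate distance d=32): x=15.4000 theta=0.2000
After 2 (thin lens f=-58): x=15.4000 theta=27/58 (≈0.4655)
After 3 (propagate distance d=28): x=4123/145 (≈28.4345) theta=27/58 (≈0.4655)
After 4 (thin lens f=15): x=4123/145 (≈28.4345) theta=-6221/4350 (≈-1.4301)
After 5 (propagate distance d=12): x=8173/725 (≈11.2731) theta=-6221/4350 (≈-1.4301)
After 6 (thin lens f=27): x=8173/725 (≈11.2731) theta=-14467/7830 (≈-1.8476)
After 7 (propagate distance d=39): x=-793241/13050 (≈-60.7848) theta=-14467/7830 (≈-1.8476)
After 8 (thin lens f=57): x=-793241/13050 (≈-60.7848) theta=-96854/123975 (≈-0.7812)
After 9 (propagate distance d=25 (to screen)): x=-6638093/82650 (≈-80.3157) theta=-96854/123975 (≈-0.7812)
Rounded to 4 decimal places: x = -80.3157

Answer: -80.3157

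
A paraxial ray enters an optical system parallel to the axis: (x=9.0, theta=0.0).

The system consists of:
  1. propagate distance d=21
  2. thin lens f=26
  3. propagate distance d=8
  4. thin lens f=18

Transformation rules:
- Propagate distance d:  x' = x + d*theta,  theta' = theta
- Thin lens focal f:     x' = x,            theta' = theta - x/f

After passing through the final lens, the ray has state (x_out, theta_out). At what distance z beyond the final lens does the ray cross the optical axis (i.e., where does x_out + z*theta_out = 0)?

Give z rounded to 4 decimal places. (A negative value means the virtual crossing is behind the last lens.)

Answer: 9.0000

Derivation:
Initial: x=9.0000 theta=0.0000
After 1 (propagate distance d=21): x=9.0000 theta=0.0000
After 2 (thin lens f=26): x=9.0000 theta=-9/26 (≈-0.3462)
After 3 (propagate distance d=8): x=81/13 (≈6.2308) theta=-9/26 (≈-0.3462)
After 4 (thin lens f=18): x=81/13 (≈6.2308) theta=-9/13 (≈-0.6923)
z_focus = -x_out/theta_out = -(81/13)/(-9/13) = 9.0000
Rounded to 4 decimal places: z = 9.0000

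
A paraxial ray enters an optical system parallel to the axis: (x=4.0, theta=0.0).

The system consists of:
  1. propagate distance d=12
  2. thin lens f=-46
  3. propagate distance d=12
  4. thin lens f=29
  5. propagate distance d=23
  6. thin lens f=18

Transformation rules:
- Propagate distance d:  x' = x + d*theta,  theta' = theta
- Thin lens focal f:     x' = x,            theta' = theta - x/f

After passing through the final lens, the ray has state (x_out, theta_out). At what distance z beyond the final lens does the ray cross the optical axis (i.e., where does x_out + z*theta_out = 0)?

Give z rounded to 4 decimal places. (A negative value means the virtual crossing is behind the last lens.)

Initial: x=4.0000 theta=0.0000
After 1 (propagate distance d=12): x=4.0000 theta=0.0000
After 2 (thin lens f=-46): x=4.0000 theta=2/23 (≈0.0870)
After 3 (propagate distance d=12): x=116/23 (≈5.0435) theta=2/23 (≈0.0870)
After 4 (thin lens f=29): x=116/23 (≈5.0435) theta=-2/23 (≈-0.0870)
After 5 (propagate distance d=23): x=70/23 (≈3.0435) theta=-2/23 (≈-0.0870)
After 6 (thin lens f=18): x=70/23 (≈3.0435) theta=-53/207 (≈-0.2560)
z_focus = -x_out/theta_out = -(70/23)/(-53/207) = 630/53 ≈ 11.8868
Rounded to 4 decimal places: z = 11.8868

Answer: 11.8868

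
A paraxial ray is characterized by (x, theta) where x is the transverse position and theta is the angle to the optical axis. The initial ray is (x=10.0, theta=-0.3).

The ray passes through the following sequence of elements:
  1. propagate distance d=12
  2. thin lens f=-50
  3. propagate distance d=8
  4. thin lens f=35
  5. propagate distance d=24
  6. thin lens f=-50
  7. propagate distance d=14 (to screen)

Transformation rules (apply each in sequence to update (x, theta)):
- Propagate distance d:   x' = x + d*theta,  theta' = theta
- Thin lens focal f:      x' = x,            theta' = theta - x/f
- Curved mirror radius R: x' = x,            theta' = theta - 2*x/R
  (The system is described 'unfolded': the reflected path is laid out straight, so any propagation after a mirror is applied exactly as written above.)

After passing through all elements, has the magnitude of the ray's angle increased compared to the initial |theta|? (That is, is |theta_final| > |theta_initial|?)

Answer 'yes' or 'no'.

Answer: yes

Derivation:
Initial: x=10.0000 theta=-0.3000
After 1 (propagate distance d=12): x=6.4000 theta=-0.3000
After 2 (thin lens f=-50): x=6.4000 theta=-0.1720
After 3 (propagate distance d=8): x=5.0240 theta=-0.1720
After 4 (thin lens f=35): x=5.0240 theta=-2761/8750 (≈-0.3155)
After 5 (propagate distance d=24): x=-11152/4375 (≈-2.5490) theta=-2761/8750 (≈-0.3155)
After 6 (thin lens f=-50): x=-11152/4375 (≈-2.5490) theta=-80177/218750 (≈-0.3665)
After 7 (propagate distance d=14 (to screen)): x=-840039/109375 (≈-7.6804) theta=-80177/218750 (≈-0.3665)
|theta_initial|=0.3000 |theta_final|=80177/218750 (≈0.3665) -> increased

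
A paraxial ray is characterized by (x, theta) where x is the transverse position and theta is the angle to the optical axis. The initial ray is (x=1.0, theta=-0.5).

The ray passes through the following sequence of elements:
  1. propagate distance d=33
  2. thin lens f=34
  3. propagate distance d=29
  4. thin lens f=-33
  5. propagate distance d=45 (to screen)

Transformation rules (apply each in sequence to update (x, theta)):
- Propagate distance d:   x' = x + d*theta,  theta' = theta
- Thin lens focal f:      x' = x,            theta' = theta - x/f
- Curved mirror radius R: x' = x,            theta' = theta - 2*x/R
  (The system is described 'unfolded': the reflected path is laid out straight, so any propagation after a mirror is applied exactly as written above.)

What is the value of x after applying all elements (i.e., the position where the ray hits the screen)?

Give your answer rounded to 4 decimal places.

Answer: -41.6457

Derivation:
Initial: x=1.0000 theta=-0.5000
After 1 (propagate distance d=33): x=-15.5000 theta=-0.5000
After 2 (thin lens f=34): x=-15.5000 theta=-3/68 (≈-0.0441)
After 3 (propagate distance d=29): x=-1141/68 (≈-16.7794) theta=-3/68 (≈-0.0441)
After 4 (thin lens f=-33): x=-1141/68 (≈-16.7794) theta=-310/561 (≈-0.5526)
After 5 (propagate distance d=45 (to screen)): x=-31151/748 (≈-41.6457) theta=-310/561 (≈-0.5526)
Rounded to 4 decimal places: x = -41.6457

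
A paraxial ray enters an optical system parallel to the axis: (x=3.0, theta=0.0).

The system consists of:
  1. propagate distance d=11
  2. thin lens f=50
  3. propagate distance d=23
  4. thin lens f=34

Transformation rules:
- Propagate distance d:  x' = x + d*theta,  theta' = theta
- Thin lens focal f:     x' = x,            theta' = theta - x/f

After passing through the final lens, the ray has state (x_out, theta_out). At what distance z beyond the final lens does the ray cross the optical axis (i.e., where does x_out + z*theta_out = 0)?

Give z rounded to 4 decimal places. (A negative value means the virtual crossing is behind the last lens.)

Initial: x=3.0000 theta=0.0000
After 1 (propagate distance d=11): x=3.0000 theta=0.0000
After 2 (thin lens f=50): x=3.0000 theta=-0.0600
After 3 (propagate distance d=23): x=1.6200 theta=-0.0600
After 4 (thin lens f=34): x=1.6200 theta=-183/1700 (≈-0.1076)
z_focus = -x_out/theta_out = -(1.6200)/(-183/1700) = 918/61 ≈ 15.0492
Rounded to 4 decimal places: z = 15.0492

Answer: 15.0492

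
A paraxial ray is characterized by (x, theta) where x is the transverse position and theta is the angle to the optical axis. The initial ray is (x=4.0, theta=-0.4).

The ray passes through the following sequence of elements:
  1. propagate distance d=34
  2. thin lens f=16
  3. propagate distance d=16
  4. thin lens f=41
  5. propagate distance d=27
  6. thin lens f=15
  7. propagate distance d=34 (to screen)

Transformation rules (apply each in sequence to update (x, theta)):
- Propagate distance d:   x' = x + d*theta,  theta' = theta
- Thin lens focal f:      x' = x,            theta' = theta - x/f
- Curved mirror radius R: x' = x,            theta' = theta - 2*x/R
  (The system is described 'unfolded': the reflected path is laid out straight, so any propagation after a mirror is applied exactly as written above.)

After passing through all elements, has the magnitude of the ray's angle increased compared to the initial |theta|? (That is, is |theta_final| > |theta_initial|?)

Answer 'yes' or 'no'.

Initial: x=4.0000 theta=-0.4000
After 1 (propagate distance d=34): x=-9.6000 theta=-0.4000
After 2 (thin lens f=16): x=-9.6000 theta=0.2000
After 3 (propagate distance d=16): x=-6.4000 theta=0.2000
After 4 (thin lens f=41): x=-6.4000 theta=73/205 (≈0.3561)
After 5 (propagate distance d=27): x=659/205 (≈3.2146) theta=73/205 (≈0.3561)
After 6 (thin lens f=15): x=659/205 (≈3.2146) theta=436/3075 (≈0.1418)
After 7 (propagate distance d=34 (to screen)): x=24709/3075 (≈8.0354) theta=436/3075 (≈0.1418)
|theta_initial|=0.4000 |theta_final|=436/3075 (≈0.1418) -> not increased

Answer: no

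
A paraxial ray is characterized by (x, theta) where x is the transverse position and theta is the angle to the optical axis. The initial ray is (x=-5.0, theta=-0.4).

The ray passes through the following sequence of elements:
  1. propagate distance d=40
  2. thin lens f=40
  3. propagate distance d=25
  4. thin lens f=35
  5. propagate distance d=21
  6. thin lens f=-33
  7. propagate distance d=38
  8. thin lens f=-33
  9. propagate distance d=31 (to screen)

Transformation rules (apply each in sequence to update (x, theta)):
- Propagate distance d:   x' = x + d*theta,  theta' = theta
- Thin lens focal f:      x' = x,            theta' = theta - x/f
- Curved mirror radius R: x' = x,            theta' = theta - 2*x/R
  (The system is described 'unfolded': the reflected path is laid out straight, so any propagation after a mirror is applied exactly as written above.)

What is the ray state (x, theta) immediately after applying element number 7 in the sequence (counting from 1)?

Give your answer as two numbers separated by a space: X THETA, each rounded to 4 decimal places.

Initial: x=-5.0000 theta=-0.4000
After 1 (propagate distance d=40): x=-21.0000 theta=-0.4000
After 2 (thin lens f=40): x=-21.0000 theta=0.1250
After 3 (propagate distance d=25): x=-17.8750 theta=0.1250
After 4 (thin lens f=35): x=-17.8750 theta=89/140 (≈0.6357)
After 5 (propagate distance d=21): x=-4.5250 theta=89/140 (≈0.6357)
After 6 (thin lens f=-33): x=-4.5250 theta=4607/9240 (≈0.4986)
After 7 (propagate distance d=38): x=26651/1848 (≈14.4215) theta=4607/9240 (≈0.4986)
Rounded to 4 decimal places: x = 14.4215, theta = 0.4986

Answer: 14.4215 0.4986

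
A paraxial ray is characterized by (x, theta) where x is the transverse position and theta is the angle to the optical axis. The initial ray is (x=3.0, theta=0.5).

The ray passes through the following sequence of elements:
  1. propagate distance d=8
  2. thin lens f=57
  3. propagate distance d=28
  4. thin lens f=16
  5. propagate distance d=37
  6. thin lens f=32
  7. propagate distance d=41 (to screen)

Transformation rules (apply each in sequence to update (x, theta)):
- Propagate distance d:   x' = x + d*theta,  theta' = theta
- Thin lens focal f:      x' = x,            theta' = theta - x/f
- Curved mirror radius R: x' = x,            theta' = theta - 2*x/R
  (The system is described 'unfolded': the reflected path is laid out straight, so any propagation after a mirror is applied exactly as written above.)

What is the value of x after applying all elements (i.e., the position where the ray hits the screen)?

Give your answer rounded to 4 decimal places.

Answer: -26.9787

Derivation:
Initial: x=3.0000 theta=0.5000
After 1 (propagate distance d=8): x=7.0000 theta=0.5000
After 2 (thin lens f=57): x=7.0000 theta=43/114 (≈0.3772)
After 3 (propagate distance d=28): x=1001/57 (≈17.5614) theta=43/114 (≈0.3772)
After 4 (thin lens f=16): x=1001/57 (≈17.5614) theta=-219/304 (≈-0.7204)
After 5 (propagate distance d=37): x=-8293/912 (≈-9.0932) theta=-219/304 (≈-0.7204)
After 6 (thin lens f=32): x=-8293/912 (≈-9.0932) theta=-12731/29184 (≈-0.4362)
After 7 (propagate distance d=41 (to screen)): x=-262449/9728 (≈-26.9787) theta=-12731/29184 (≈-0.4362)
Rounded to 4 decimal places: x = -26.9787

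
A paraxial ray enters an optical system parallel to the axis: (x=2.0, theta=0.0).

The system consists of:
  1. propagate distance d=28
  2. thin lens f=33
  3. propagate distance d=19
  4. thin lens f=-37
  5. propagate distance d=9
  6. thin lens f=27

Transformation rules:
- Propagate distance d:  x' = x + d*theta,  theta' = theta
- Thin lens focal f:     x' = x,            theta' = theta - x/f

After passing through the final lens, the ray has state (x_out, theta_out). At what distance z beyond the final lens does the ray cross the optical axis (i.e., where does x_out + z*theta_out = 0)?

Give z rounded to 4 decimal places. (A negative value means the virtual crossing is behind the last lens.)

Answer: 9.0097

Derivation:
Initial: x=2.0000 theta=0.0000
After 1 (propagate distance d=28): x=2.0000 theta=0.0000
After 2 (thin lens f=33): x=2.0000 theta=-2/33 (≈-0.0606)
After 3 (propagate distance d=19): x=28/33 (≈0.8485) theta=-2/33 (≈-0.0606)
After 4 (thin lens f=-37): x=28/33 (≈0.8485) theta=-46/1221 (≈-0.0377)
After 5 (propagate distance d=9): x=622/1221 (≈0.5094) theta=-46/1221 (≈-0.0377)
After 6 (thin lens f=27): x=622/1221 (≈0.5094) theta=-1864/32967 (≈-0.0565)
z_focus = -x_out/theta_out = -(622/1221)/(-1864/32967) = 8397/932 ≈ 9.0097
Rounded to 4 decimal places: z = 9.0097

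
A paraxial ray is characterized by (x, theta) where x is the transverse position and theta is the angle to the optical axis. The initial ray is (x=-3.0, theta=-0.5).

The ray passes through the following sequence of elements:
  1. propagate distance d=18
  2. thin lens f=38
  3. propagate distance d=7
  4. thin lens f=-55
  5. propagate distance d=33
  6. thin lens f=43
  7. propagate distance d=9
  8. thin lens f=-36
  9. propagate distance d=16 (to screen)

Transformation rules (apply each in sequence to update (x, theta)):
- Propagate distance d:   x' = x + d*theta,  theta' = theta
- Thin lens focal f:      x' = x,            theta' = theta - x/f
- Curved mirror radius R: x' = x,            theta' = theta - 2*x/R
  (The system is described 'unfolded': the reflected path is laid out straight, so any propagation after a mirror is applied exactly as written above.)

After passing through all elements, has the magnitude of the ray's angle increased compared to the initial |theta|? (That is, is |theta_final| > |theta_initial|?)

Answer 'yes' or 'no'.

Answer: no

Derivation:
Initial: x=-3.0000 theta=-0.5000
After 1 (propagate distance d=18): x=-12.0000 theta=-0.5000
After 2 (thin lens f=38): x=-12.0000 theta=-7/38 (≈-0.1842)
After 3 (propagate distance d=7): x=-505/38 (≈-13.2895) theta=-7/38 (≈-0.1842)
After 4 (thin lens f=-55): x=-505/38 (≈-13.2895) theta=-89/209 (≈-0.4258)
After 5 (propagate distance d=33): x=-1039/38 (≈-27.3421) theta=-89/209 (≈-0.4258)
After 6 (thin lens f=43): x=-1039/38 (≈-27.3421) theta=3775/17974 (≈0.2100)
After 7 (propagate distance d=9): x=-228736/8987 (≈-25.4519) theta=3775/17974 (≈0.2100)
After 8 (thin lens f=-36): x=-228736/8987 (≈-25.4519) theta=-80393/161766 (≈-0.4970)
After 9 (propagate distance d=16 (to screen)): x=-2701768/80883 (≈-33.4034) theta=-80393/161766 (≈-0.4970)
|theta_initial|=0.5000 |theta_final|=80393/161766 (≈0.4970) -> not increased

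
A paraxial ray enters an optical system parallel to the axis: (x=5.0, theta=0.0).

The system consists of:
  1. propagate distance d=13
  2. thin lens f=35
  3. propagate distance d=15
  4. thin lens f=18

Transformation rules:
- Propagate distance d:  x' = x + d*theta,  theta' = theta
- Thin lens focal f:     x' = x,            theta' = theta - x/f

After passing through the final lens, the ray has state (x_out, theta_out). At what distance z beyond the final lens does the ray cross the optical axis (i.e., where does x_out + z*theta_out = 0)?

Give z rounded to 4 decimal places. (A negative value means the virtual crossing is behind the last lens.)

Initial: x=5.0000 theta=0.0000
After 1 (propagate distance d=13): x=5.0000 theta=0.0000
After 2 (thin lens f=35): x=5.0000 theta=-1/7 (≈-0.1429)
After 3 (propagate distance d=15): x=20/7 (≈2.8571) theta=-1/7 (≈-0.1429)
After 4 (thin lens f=18): x=20/7 (≈2.8571) theta=-19/63 (≈-0.3016)
z_focus = -x_out/theta_out = -(20/7)/(-19/63) = 180/19 ≈ 9.4737
Rounded to 4 decimal places: z = 9.4737

Answer: 9.4737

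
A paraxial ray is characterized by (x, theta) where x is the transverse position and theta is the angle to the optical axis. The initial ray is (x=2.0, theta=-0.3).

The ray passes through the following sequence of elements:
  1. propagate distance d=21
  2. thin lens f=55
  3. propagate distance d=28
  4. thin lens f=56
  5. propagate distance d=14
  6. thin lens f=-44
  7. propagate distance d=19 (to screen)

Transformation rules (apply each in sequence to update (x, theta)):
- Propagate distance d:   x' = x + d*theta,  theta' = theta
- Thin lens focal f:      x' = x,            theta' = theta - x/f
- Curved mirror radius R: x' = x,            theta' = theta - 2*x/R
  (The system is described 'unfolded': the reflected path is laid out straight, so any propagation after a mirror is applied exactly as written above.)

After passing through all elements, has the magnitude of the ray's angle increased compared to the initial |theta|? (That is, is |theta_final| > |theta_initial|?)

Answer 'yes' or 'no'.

Answer: no

Derivation:
Initial: x=2.0000 theta=-0.3000
After 1 (propagate distance d=21): x=-4.3000 theta=-0.3000
After 2 (thin lens f=55): x=-4.3000 theta=-61/275 (≈-0.2218)
After 3 (propagate distance d=28): x=-5781/550 (≈-10.5109) theta=-61/275 (≈-0.2218)
After 4 (thin lens f=56): x=-5781/550 (≈-10.5109) theta=-1051/30800 (≈-0.0341)
After 5 (propagate distance d=14): x=-967/88 (≈-10.9886) theta=-1051/30800 (≈-0.0341)
After 6 (thin lens f=-44): x=-967/88 (≈-10.9886) theta=-192347/677600 (≈-0.2839)
After 7 (propagate distance d=19 (to screen)): x=-11100493/677600 (≈-16.3821) theta=-192347/677600 (≈-0.2839)
|theta_initial|=0.3000 |theta_final|=192347/677600 (≈0.2839) -> not increased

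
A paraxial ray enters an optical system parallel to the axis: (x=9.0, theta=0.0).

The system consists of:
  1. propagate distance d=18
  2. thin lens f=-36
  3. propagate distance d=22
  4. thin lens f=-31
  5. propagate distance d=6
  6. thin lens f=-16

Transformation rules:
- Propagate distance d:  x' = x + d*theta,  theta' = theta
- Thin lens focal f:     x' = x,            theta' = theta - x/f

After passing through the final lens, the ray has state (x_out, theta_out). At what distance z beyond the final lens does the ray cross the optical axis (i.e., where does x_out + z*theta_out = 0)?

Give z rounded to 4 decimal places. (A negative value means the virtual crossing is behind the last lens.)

Initial: x=9.0000 theta=0.0000
After 1 (propagate distance d=18): x=9.0000 theta=0.0000
After 2 (thin lens f=-36): x=9.0000 theta=0.2500
After 3 (propagate distance d=22): x=14.5000 theta=0.2500
After 4 (thin lens f=-31): x=14.5000 theta=89/124 (≈0.7177)
After 5 (propagate distance d=6): x=583/31 (≈18.8065) theta=89/124 (≈0.7177)
After 6 (thin lens f=-16): x=583/31 (≈18.8065) theta=939/496 (≈1.8931)
z_focus = -x_out/theta_out = -(583/31)/(939/496) = -9328/939 ≈ -9.9340
Rounded to 4 decimal places: z = -9.9340

Answer: -9.9340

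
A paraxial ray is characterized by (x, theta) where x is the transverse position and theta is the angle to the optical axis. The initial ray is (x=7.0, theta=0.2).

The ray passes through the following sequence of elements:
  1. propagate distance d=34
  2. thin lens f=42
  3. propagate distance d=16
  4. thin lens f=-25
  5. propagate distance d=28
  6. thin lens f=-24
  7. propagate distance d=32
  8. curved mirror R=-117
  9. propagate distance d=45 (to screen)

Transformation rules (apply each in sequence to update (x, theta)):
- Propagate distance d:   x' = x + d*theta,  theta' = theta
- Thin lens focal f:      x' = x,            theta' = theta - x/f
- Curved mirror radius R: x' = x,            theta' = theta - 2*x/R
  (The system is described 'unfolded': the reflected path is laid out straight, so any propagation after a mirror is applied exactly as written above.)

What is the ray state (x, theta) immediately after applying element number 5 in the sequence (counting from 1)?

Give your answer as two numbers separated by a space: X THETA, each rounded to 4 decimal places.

Answer: 21.2949 0.3411

Derivation:
Initial: x=7.0000 theta=0.2000
After 1 (propagate distance d=34): x=13.8000 theta=0.2000
After 2 (thin lens f=42): x=13.8000 theta=-9/70 (≈-0.1286)
After 3 (propagate distance d=16): x=411/35 (≈11.7429) theta=-9/70 (≈-0.1286)
After 4 (thin lens f=-25): x=411/35 (≈11.7429) theta=597/1750 (≈0.3411)
After 5 (propagate distance d=28): x=18633/875 (≈21.2949) theta=597/1750 (≈0.3411)
Rounded to 4 decimal places: x = 21.2949, theta = 0.3411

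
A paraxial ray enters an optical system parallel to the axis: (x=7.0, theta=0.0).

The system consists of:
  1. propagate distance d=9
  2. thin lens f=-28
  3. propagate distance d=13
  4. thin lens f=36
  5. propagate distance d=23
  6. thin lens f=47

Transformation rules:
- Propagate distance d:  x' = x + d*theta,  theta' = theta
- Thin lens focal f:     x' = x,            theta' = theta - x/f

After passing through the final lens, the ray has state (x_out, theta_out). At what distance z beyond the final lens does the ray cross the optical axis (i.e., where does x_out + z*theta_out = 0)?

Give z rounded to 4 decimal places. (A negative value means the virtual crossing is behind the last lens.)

Answer: 40.0796

Derivation:
Initial: x=7.0000 theta=0.0000
After 1 (propagate distance d=9): x=7.0000 theta=0.0000
After 2 (thin lens f=-28): x=7.0000 theta=0.2500
After 3 (propagate distance d=13): x=10.2500 theta=0.2500
After 4 (thin lens f=36): x=10.2500 theta=-5/144 (≈-0.0347)
After 5 (propagate distance d=23): x=1361/144 (≈9.4514) theta=-5/144 (≈-0.0347)
After 6 (thin lens f=47): x=1361/144 (≈9.4514) theta=-133/564 (≈-0.2358)
z_focus = -x_out/theta_out = -(1361/144)/(-133/564) = 63967/1596 ≈ 40.0796
Rounded to 4 decimal places: z = 40.0796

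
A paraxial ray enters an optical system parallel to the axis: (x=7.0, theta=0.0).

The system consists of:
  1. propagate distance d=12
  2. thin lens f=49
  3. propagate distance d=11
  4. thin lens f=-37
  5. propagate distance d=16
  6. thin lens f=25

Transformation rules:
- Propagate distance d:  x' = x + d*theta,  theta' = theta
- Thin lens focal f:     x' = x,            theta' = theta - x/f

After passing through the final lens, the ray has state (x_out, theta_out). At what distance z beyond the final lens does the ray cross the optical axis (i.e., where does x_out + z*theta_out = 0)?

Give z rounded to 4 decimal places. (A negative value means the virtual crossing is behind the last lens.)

Answer: 25.4474

Derivation:
Initial: x=7.0000 theta=0.0000
After 1 (propagate distance d=12): x=7.0000 theta=0.0000
After 2 (thin lens f=49): x=7.0000 theta=-1/7 (≈-0.1429)
After 3 (propagate distance d=11): x=38/7 (≈5.4286) theta=-1/7 (≈-0.1429)
After 4 (thin lens f=-37): x=38/7 (≈5.4286) theta=1/259 (≈0.0039)
After 5 (propagate distance d=16): x=1422/259 (≈5.4903) theta=1/259 (≈0.0039)
After 6 (thin lens f=25): x=1422/259 (≈5.4903) theta=-1397/6475 (≈-0.2158)
z_focus = -x_out/theta_out = -(1422/259)/(-1397/6475) = 35550/1397 ≈ 25.4474
Rounded to 4 decimal places: z = 25.4474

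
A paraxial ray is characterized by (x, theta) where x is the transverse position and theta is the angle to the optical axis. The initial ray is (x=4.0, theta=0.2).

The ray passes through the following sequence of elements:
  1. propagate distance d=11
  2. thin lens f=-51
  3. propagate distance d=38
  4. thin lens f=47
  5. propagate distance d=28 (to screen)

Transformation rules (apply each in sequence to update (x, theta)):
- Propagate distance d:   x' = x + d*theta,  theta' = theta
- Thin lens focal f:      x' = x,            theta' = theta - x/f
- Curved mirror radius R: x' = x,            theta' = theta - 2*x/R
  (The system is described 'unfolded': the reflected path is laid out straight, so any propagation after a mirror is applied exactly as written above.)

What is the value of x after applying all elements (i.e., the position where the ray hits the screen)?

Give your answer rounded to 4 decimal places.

Initial: x=4.0000 theta=0.2000
After 1 (propagate distance d=11): x=6.2000 theta=0.2000
After 2 (thin lens f=-51): x=6.2000 theta=82/255 (≈0.3216)
After 3 (propagate distance d=38): x=4697/255 (≈18.4196) theta=82/255 (≈0.3216)
After 4 (thin lens f=47): x=4697/255 (≈18.4196) theta=-281/3995 (≈-0.0703)
After 5 (propagate distance d=28 (to screen)): x=39431/2397 (≈16.4501) theta=-281/3995 (≈-0.0703)
Rounded to 4 decimal places: x = 16.4501

Answer: 16.4501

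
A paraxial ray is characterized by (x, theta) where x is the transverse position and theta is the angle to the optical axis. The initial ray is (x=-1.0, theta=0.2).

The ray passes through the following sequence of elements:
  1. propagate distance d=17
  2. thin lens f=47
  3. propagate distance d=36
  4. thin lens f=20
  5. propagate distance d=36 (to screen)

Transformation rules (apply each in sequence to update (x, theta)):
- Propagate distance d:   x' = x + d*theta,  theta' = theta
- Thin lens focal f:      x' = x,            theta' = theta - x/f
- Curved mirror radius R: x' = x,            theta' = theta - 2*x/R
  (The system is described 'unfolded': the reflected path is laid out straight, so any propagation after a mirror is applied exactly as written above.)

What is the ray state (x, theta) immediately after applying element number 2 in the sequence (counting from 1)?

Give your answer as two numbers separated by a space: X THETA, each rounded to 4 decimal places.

Initial: x=-1.0000 theta=0.2000
After 1 (propagate distance d=17): x=2.4000 theta=0.2000
After 2 (thin lens f=47): x=2.4000 theta=7/47 (≈0.1489)
Rounded to 4 decimal places: x = 2.4000, theta = 0.1489

Answer: 2.4000 0.1489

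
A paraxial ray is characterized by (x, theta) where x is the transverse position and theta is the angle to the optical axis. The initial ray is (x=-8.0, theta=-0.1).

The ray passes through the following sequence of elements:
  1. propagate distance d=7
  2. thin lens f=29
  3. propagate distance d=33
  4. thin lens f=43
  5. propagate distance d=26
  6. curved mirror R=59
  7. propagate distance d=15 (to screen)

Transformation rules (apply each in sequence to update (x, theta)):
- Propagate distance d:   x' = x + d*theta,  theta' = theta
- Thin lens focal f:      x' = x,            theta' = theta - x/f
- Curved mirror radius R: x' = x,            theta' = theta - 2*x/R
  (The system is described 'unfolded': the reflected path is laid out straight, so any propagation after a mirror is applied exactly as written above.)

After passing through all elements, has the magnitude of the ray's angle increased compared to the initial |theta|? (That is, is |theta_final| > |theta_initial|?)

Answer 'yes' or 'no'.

Answer: yes

Derivation:
Initial: x=-8.0000 theta=-0.1000
After 1 (propagate distance d=7): x=-8.7000 theta=-0.1000
After 2 (thin lens f=29): x=-8.7000 theta=0.2000
After 3 (propagate distance d=33): x=-2.1000 theta=0.2000
After 4 (thin lens f=43): x=-2.1000 theta=107/430 (≈0.2488)
After 5 (propagate distance d=26): x=1879/430 (≈4.3698) theta=107/430 (≈0.2488)
After 6 (curved mirror R=59): x=1879/430 (≈4.3698) theta=511/5074 (≈0.1007)
After 7 (propagate distance d=15 (to screen)): x=74593/12685 (≈5.8804) theta=511/5074 (≈0.1007)
|theta_initial|=0.1000 |theta_final|=511/5074 (≈0.1007) -> increased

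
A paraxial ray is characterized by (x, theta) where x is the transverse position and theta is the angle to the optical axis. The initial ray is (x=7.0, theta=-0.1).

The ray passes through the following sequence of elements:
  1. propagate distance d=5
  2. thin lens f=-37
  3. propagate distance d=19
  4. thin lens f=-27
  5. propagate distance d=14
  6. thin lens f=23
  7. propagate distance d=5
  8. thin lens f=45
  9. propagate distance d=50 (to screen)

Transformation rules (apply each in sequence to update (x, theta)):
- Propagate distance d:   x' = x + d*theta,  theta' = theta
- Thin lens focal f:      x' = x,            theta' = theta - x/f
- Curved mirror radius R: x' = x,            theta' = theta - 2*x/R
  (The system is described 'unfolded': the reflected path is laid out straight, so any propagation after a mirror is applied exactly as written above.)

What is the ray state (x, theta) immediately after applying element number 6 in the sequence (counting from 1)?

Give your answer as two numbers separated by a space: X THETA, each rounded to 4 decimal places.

Answer: 13.1132 -0.2005

Derivation:
Initial: x=7.0000 theta=-0.1000
After 1 (propagate distance d=5): x=6.5000 theta=-0.1000
After 2 (thin lens f=-37): x=6.5000 theta=14/185 (≈0.0757)
After 3 (propagate distance d=19): x=2937/370 (≈7.9378) theta=14/185 (≈0.0757)
After 4 (thin lens f=-27): x=2937/370 (≈7.9378) theta=1231/3330 (≈0.3697)
After 5 (propagate distance d=14): x=43667/3330 (≈13.1132) theta=1231/3330 (≈0.3697)
After 6 (thin lens f=23): x=43667/3330 (≈13.1132) theta=-853/4255 (≈-0.2005)
Rounded to 4 decimal places: x = 13.1132, theta = -0.2005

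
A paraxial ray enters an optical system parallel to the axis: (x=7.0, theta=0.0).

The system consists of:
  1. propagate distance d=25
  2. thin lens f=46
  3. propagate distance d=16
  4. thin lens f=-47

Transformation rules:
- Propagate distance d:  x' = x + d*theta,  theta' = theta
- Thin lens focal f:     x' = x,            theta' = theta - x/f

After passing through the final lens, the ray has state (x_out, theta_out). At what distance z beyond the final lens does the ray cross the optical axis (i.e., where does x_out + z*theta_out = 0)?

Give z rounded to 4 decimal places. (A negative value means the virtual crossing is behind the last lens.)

Initial: x=7.0000 theta=0.0000
After 1 (propagate distance d=25): x=7.0000 theta=0.0000
After 2 (thin lens f=46): x=7.0000 theta=-7/46 (≈-0.1522)
After 3 (propagate distance d=16): x=105/23 (≈4.5652) theta=-7/46 (≈-0.1522)
After 4 (thin lens f=-47): x=105/23 (≈4.5652) theta=-119/2162 (≈-0.0550)
z_focus = -x_out/theta_out = -(105/23)/(-119/2162) = 1410/17 ≈ 82.9412
Rounded to 4 decimal places: z = 82.9412

Answer: 82.9412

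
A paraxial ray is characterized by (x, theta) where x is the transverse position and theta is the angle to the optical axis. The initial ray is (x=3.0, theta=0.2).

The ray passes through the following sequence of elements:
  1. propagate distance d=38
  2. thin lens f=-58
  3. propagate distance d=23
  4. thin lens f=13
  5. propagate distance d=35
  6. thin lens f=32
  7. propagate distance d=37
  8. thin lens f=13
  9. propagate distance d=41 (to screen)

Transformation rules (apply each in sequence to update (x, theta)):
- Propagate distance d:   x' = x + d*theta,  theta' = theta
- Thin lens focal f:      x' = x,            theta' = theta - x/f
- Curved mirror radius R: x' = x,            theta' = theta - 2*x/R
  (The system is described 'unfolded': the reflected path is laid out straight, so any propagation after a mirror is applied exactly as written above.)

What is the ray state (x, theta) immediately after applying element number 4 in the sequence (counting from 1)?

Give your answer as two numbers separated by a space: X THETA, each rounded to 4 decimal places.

Answer: 19.4034 -1.1098

Derivation:
Initial: x=3.0000 theta=0.2000
After 1 (propagate distance d=38): x=10.6000 theta=0.2000
After 2 (thin lens f=-58): x=10.6000 theta=111/290 (≈0.3828)
After 3 (propagate distance d=23): x=5627/290 (≈19.4034) theta=111/290 (≈0.3828)
After 4 (thin lens f=13): x=5627/290 (≈19.4034) theta=-2092/1885 (≈-1.1098)
Rounded to 4 decimal places: x = 19.4034, theta = -1.1098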